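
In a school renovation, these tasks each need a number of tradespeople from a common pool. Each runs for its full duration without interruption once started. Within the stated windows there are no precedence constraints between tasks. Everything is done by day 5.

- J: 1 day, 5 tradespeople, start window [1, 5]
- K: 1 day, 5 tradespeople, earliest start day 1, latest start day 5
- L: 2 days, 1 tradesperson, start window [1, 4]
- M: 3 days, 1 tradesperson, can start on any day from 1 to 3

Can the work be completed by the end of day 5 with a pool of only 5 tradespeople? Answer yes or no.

yes

Schedule J@1, K@2, L@3, M@3: d1:5  d2:5  d3:2  d4:2  d5:1 — peak 5 ≤ 5.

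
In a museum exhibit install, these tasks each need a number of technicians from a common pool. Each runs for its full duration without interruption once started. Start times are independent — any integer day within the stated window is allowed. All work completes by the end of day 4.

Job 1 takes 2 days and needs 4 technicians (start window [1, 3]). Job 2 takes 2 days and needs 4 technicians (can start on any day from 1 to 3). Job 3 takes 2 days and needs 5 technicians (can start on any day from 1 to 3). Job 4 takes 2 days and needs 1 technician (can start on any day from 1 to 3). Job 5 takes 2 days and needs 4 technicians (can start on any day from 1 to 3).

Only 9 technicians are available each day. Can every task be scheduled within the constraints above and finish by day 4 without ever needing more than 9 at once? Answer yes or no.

yes

Schedule Job 1@1, Job 2@1, Job 3@3, Job 4@1, Job 5@3: d1:9  d2:9  d3:9  d4:9 — peak 9 ≤ 9.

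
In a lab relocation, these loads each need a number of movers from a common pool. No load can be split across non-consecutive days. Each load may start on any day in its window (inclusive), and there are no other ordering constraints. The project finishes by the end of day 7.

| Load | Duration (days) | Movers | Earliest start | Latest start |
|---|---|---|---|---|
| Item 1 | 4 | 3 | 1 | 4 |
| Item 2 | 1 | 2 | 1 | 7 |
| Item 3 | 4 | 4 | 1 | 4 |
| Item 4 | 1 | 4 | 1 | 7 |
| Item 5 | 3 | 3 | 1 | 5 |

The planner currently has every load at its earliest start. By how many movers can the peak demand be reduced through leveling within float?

9

Early-start peak: d1:16  d2:10  d3:10  d4:7  d5:0  d6:0  d7:0 ⇒ 16.
Leveled (Item 1@1, Item 2@1, Item 3@2, Item 4@6, Item 5@5): d1:5  d2:7  d3:7  d4:7  d5:7  d6:7  d7:3 ⇒ 7.
Reduction 16 − 7 = 9.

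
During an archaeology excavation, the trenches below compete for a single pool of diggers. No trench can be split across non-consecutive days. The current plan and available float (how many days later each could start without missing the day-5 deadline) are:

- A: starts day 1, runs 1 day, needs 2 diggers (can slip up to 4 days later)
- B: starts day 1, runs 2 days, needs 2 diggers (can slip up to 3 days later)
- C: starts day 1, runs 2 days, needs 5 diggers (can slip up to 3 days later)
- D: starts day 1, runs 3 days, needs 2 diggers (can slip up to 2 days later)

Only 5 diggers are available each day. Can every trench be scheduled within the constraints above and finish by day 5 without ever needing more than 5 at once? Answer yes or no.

yes

Schedule A@1, B@2, C@4, D@1: d1:4  d2:4  d3:4  d4:5  d5:5 — peak 5 ≤ 5.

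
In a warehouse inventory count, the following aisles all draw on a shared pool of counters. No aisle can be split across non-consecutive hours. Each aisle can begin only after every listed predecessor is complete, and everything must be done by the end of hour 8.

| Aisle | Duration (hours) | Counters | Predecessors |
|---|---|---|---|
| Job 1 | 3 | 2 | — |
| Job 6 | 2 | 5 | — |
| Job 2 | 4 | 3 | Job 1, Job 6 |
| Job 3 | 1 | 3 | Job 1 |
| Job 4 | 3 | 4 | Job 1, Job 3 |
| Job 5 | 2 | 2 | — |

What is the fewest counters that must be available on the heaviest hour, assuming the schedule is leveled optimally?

Early-start (Job 1@1, Job 6@1, Job 2@4, Job 3@4, Job 4@5, Job 5@1) gives peak 9: h1:9  h2:9  h3:2  h4:6  h5:7  h6:7  h7:7  h8:0.
Shift Job 3→5, Job 4→6, Job 5→3.
Schedule Job 1@1, Job 6@1, Job 2@4, Job 3@5, Job 4@6, Job 5@3: h1:7  h2:7  h3:4  h4:5  h5:6  h6:7  h7:7  h8:4 — peak 7.

7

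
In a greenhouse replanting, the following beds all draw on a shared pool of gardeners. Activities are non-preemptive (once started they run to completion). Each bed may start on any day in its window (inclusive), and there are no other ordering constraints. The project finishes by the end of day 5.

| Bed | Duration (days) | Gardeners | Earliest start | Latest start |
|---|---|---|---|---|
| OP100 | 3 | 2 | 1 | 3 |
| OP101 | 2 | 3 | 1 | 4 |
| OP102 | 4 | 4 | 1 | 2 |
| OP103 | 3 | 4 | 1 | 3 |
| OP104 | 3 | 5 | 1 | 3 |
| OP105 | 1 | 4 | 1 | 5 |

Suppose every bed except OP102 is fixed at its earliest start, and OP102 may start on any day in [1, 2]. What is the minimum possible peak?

18

OP102@1: d1:22  d2:18  d3:15  d4:4  d5:0 → peak 22
OP102@2: d1:18  d2:18  d3:15  d4:4  d5:4 → peak 18
Best is OP102@2, peak 18.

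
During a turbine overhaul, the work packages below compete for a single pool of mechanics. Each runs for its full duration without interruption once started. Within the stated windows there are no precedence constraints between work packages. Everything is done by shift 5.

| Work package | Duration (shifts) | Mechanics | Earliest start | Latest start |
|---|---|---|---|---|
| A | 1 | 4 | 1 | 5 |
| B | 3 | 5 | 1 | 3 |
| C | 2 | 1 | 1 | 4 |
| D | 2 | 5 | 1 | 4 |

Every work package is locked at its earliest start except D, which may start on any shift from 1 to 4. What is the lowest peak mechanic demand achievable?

D@1: s1:15  s2:11  s3:5  s4:0  s5:0 → peak 15
D@2: s1:10  s2:11  s3:10  s4:0  s5:0 → peak 11
D@3: s1:10  s2:6  s3:10  s4:5  s5:0 → peak 10
D@4: s1:10  s2:6  s3:5  s4:5  s5:5 → peak 10
Best is D@3, peak 10.

10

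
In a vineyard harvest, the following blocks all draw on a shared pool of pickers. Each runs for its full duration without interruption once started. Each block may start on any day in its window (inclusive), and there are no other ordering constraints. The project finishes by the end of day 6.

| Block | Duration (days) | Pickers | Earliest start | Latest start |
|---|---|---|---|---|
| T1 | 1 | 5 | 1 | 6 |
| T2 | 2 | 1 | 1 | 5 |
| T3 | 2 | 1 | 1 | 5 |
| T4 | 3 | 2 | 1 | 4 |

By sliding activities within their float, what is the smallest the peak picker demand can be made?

5

Early-start (T1@1, T2@1, T3@1, T4@1) gives peak 9: d1:9  d2:4  d3:2  d4:0  d5:0  d6:0.
Shift T2→2, T3→2, T4→2.
Schedule T1@1, T2@2, T3@2, T4@2: d1:5  d2:4  d3:4  d4:2  d5:0  d6:0 — peak 5.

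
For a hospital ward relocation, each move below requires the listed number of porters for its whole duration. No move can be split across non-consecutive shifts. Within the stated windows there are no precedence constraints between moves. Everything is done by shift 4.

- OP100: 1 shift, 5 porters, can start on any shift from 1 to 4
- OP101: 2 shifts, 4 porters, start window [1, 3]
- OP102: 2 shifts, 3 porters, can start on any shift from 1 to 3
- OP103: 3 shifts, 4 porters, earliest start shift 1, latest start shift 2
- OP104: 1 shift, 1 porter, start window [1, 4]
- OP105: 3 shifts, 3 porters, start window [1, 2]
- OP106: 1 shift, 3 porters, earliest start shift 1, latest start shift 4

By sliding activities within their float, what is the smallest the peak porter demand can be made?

Early-start (OP100@1, OP101@1, OP102@1, OP103@1, OP104@1, OP105@1, OP106@1) gives peak 23: s1:23  s2:14  s3:7  s4:0.
Shift OP101→3, OP103→2, OP104→2, OP106→4.
Schedule OP100@1, OP101@3, OP102@1, OP103@2, OP104@2, OP105@1, OP106@4: s1:11  s2:11  s3:11  s4:11 — peak 11.
Total porter-shifts = 44 over 4 shifts ⇒ peak ≥ ⌈44/4⌉ = 11, so 11 is optimal.

11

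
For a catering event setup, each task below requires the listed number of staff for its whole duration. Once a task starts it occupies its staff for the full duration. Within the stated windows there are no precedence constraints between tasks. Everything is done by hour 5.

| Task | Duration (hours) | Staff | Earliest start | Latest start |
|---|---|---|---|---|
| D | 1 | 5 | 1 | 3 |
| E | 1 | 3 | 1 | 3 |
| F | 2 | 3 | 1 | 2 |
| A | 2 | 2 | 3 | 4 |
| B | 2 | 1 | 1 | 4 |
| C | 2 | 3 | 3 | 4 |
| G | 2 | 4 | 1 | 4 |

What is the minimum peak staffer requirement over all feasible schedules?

8

Early-start (D@1, E@1, F@1, A@3, B@1, C@3, G@1) gives peak 16: h1:16  h2:8  h3:5  h4:5  h5:0.
Shift F→2, A→4, B→2, C→4, G→2.
Schedule D@1, E@1, F@2, A@4, B@2, C@4, G@2: h1:8  h2:8  h3:8  h4:5  h5:5 — peak 8.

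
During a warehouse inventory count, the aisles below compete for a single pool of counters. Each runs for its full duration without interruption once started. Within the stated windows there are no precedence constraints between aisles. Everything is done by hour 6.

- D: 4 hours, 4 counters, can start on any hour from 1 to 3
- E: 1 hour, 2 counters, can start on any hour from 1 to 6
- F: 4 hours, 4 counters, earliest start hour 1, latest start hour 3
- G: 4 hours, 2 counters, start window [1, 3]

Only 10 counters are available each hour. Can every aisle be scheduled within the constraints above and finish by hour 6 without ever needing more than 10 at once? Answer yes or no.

yes

Schedule D@1, E@1, F@1, G@2: h1:10  h2:10  h3:10  h4:10  h5:2  h6:0 — peak 10 ≤ 10.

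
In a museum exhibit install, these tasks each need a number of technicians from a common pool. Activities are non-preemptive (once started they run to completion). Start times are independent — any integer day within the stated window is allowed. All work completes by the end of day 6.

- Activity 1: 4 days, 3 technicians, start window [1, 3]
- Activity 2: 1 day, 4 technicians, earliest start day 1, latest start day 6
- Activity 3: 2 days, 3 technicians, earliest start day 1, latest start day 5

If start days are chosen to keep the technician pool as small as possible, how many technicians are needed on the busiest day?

Early-start (Activity 1@1, Activity 2@1, Activity 3@1) gives peak 10: d1:10  d2:6  d3:3  d4:3  d5:0  d6:0.
Shift Activity 2→5.
Schedule Activity 1@1, Activity 2@5, Activity 3@1: d1:6  d2:6  d3:3  d4:3  d5:4  d6:0 — peak 6.

6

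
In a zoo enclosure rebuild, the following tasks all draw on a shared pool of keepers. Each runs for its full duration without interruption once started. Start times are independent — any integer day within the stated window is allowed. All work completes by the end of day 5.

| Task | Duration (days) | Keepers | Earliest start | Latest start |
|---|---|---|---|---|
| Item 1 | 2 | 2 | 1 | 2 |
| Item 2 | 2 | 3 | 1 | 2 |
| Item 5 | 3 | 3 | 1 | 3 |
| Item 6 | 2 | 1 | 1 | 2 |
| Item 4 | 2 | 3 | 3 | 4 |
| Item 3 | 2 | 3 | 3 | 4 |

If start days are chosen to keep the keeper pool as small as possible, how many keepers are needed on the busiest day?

9

Schedule Item 1@1, Item 2@1, Item 5@1, Item 6@1, Item 4@3, Item 3@3: d1:9  d2:9  d3:9  d4:6  d5:0 — peak 9.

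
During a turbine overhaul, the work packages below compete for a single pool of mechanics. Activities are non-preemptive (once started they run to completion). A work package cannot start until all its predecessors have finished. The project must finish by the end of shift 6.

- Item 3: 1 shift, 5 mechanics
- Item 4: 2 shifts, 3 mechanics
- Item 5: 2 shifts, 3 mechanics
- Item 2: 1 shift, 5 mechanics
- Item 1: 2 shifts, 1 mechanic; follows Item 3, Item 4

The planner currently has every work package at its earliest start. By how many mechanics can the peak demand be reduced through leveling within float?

Early-start peak: s1:16  s2:6  s3:1  s4:1  s5:0  s6:0 ⇒ 16.
Leveled (Item 3@1, Item 4@2, Item 5@4, Item 2@6, Item 1@4): s1:5  s2:3  s3:3  s4:4  s5:4  s6:5 ⇒ 5.
Reduction 16 − 5 = 11.

11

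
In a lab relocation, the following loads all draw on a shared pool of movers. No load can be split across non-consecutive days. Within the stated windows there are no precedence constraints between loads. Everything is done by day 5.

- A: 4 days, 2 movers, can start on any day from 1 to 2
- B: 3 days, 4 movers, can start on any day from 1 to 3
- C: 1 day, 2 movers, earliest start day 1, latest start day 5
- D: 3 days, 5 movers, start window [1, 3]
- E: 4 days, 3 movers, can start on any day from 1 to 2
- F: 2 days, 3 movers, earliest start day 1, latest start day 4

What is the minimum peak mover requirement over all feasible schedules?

Early-start (A@1, B@1, C@1, D@1, E@1, F@1) gives peak 19: d1:19  d2:17  d3:14  d4:5  d5:0.
Shift E→2, F→4.
Schedule A@1, B@1, C@1, D@1, E@2, F@4: d1:13  d2:14  d3:14  d4:8  d5:6 — peak 14.

14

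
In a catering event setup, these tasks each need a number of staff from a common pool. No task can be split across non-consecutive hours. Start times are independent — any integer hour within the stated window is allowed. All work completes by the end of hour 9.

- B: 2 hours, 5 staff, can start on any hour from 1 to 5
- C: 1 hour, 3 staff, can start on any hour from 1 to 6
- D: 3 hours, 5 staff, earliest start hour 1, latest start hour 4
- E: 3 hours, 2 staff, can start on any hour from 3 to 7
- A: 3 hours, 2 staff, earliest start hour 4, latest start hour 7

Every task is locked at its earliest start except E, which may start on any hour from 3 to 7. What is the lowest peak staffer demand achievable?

13

E@3: h1:13  h2:10  h3:7  h4:4  h5:4  h6:2  h7:0  h8:0  h9:0 → peak 13
E@4: h1:13  h2:10  h3:5  h4:4  h5:4  h6:4  h7:0  h8:0  h9:0 → peak 13
E@5: h1:13  h2:10  h3:5  h4:2  h5:4  h6:4  h7:2  h8:0  h9:0 → peak 13
E@6: h1:13  h2:10  h3:5  h4:2  h5:2  h6:4  h7:2  h8:2  h9:0 → peak 13
E@7: h1:13  h2:10  h3:5  h4:2  h5:2  h6:2  h7:2  h8:2  h9:2 → peak 13
Best is E@3, peak 13.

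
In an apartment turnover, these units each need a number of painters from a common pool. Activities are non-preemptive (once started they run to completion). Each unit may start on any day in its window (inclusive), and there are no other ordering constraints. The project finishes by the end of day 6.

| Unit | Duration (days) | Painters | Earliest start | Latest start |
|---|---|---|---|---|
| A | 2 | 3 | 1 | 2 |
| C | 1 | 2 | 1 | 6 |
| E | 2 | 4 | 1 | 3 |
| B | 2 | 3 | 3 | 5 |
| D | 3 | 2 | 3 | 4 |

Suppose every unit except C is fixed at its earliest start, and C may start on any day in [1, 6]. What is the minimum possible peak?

7

C@1: d1:9  d2:7  d3:5  d4:5  d5:2  d6:0 → peak 9
C@2: d1:7  d2:9  d3:5  d4:5  d5:2  d6:0 → peak 9
C@3: d1:7  d2:7  d3:7  d4:5  d5:2  d6:0 → peak 7
C@4: d1:7  d2:7  d3:5  d4:7  d5:2  d6:0 → peak 7
C@5: d1:7  d2:7  d3:5  d4:5  d5:4  d6:0 → peak 7
C@6: d1:7  d2:7  d3:5  d4:5  d5:2  d6:2 → peak 7
Best is C@3, peak 7.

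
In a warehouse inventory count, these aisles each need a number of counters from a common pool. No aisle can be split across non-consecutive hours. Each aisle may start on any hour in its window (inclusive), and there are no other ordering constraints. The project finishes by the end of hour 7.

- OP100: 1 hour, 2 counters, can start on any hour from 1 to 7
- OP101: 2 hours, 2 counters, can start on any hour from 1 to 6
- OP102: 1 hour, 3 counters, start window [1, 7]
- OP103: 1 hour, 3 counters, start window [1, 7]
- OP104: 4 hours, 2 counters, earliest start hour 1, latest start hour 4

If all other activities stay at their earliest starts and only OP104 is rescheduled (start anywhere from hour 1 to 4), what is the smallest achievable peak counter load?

OP104@1: h1:12  h2:4  h3:2  h4:2  h5:0  h6:0  h7:0 → peak 12
OP104@2: h1:10  h2:4  h3:2  h4:2  h5:2  h6:0  h7:0 → peak 10
OP104@3: h1:10  h2:2  h3:2  h4:2  h5:2  h6:2  h7:0 → peak 10
OP104@4: h1:10  h2:2  h3:0  h4:2  h5:2  h6:2  h7:2 → peak 10
Best is OP104@2, peak 10.

10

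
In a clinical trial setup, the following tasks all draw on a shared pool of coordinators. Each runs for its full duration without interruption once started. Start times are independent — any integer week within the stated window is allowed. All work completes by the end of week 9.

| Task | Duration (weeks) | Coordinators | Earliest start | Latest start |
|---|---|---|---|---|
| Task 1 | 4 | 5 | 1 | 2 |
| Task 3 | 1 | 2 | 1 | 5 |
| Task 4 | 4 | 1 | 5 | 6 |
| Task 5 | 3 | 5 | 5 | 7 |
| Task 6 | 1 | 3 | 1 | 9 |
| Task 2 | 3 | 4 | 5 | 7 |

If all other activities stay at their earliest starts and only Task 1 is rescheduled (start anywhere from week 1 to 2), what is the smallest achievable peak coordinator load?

10

Task 1@1: w1:10  w2:5  w3:5  w4:5  w5:10  w6:10  w7:10  w8:1  w9:0 → peak 10
Task 1@2: w1:5  w2:5  w3:5  w4:5  w5:15  w6:10  w7:10  w8:1  w9:0 → peak 15
Best is Task 1@1, peak 10.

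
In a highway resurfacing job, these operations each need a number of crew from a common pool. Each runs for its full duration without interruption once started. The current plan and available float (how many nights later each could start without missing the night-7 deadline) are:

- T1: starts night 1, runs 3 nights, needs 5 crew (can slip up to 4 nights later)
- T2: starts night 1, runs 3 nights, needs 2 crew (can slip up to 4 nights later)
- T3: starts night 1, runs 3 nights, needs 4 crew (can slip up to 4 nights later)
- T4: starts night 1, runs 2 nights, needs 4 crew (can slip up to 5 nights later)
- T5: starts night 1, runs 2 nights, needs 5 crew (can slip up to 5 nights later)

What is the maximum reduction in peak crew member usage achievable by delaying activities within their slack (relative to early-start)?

11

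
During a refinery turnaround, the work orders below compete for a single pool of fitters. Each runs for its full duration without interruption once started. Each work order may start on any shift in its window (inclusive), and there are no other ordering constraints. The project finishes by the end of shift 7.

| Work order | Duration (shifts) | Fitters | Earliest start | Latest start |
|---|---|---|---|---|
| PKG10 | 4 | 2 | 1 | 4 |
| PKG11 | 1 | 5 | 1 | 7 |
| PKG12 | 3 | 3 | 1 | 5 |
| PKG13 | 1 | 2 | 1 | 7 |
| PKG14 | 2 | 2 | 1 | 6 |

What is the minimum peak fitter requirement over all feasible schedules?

5

Early-start (PKG10@1, PKG11@1, PKG12@1, PKG13@1, PKG14@1) gives peak 14: s1:14  s2:7  s3:5  s4:2  s5:0  s6:0  s7:0.
Shift PKG11→5, PKG13→4, PKG14→6.
Schedule PKG10@1, PKG11@5, PKG12@1, PKG13@4, PKG14@6: s1:5  s2:5  s3:5  s4:4  s5:5  s6:2  s7:2 — peak 5.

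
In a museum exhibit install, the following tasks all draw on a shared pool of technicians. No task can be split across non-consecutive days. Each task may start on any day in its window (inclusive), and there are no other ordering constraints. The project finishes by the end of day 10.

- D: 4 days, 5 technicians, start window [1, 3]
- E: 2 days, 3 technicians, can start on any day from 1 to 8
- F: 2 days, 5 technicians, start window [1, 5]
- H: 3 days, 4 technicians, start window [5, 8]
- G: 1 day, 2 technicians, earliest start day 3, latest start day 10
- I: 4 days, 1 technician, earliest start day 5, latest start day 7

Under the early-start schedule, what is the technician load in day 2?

13

At early start, day 2 has: D, E, F.
Demand: 5 + 3 + 5 = 13.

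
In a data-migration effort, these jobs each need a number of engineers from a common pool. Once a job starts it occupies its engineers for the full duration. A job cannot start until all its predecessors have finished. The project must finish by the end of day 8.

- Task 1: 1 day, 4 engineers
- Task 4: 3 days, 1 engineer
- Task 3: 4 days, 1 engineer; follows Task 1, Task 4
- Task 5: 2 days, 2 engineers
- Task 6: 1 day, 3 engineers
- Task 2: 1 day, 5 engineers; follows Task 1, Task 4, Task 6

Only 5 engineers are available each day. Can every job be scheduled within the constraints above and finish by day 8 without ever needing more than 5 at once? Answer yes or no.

yes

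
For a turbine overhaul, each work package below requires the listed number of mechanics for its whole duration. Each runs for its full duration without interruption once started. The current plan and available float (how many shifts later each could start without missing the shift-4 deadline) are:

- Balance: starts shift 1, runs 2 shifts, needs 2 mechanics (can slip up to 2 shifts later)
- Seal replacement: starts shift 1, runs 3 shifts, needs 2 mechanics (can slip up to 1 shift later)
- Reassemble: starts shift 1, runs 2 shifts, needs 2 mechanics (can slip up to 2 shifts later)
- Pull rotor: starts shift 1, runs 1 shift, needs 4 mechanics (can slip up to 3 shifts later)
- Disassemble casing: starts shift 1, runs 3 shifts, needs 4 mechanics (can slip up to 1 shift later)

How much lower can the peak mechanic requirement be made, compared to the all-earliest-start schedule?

6

Early-start peak: s1:14  s2:10  s3:6  s4:0 ⇒ 14.
Leveled (Balance@1, Seal replacement@1, Reassemble@3, Pull rotor@1, Disassemble casing@2): s1:8  s2:8  s3:8  s4:6 ⇒ 8.
Reduction 14 − 8 = 6.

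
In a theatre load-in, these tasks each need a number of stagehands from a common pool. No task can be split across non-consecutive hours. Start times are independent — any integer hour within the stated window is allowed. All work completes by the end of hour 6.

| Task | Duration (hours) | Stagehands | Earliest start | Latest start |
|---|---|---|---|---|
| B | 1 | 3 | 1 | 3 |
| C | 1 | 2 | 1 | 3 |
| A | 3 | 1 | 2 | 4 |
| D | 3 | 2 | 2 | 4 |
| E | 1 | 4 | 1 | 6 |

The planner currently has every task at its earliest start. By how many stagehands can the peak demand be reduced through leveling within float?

Early-start peak: h1:9  h2:3  h3:3  h4:3  h5:0  h6:0 ⇒ 9.
Leveled (B@1, C@2, A@2, D@3, E@6): h1:3  h2:3  h3:3  h4:3  h5:2  h6:4 ⇒ 4.
Reduction 9 − 4 = 5.

5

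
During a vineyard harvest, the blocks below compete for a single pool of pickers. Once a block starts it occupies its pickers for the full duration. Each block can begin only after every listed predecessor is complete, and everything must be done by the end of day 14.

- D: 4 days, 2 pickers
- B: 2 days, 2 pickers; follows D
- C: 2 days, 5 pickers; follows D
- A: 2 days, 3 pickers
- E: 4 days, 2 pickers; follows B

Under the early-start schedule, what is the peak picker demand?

7

Early-start schedule: D@1, B@5, C@5, A@1, E@7.
Load per day: day 1: 5, day 2: 5, day 3: 2, day 4: 2, day 5: 7, day 6: 7, day 7: 2, day 8: 2, day 9: 2, day 10: 2, day 11: 0, day 12: 0, day 13: 0, day 14: 0.
Peak is 7.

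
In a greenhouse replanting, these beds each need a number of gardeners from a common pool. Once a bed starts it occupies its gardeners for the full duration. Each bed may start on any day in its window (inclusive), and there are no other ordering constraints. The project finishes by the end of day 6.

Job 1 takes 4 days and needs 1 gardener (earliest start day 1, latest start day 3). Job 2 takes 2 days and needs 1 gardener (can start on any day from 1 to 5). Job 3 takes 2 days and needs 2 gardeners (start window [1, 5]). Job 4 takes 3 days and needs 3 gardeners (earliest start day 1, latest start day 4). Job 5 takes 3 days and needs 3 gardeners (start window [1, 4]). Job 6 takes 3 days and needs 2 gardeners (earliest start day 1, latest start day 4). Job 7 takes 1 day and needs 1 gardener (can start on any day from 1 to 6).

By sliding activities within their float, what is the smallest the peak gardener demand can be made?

6

Early-start (Job 1@1, Job 2@1, Job 3@1, Job 4@1, Job 5@1, Job 6@1, Job 7@1) gives peak 13: d1:13  d2:12  d3:9  d4:1  d5:0  d6:0.
Shift Job 2→4, Job 3→5, Job 5→4, Job 7→4.
Schedule Job 1@1, Job 2@4, Job 3@5, Job 4@1, Job 5@4, Job 6@1, Job 7@4: d1:6  d2:6  d3:6  d4:6  d5:6  d6:5 — peak 6.
Total gardener-days = 35 over 6 days ⇒ peak ≥ ⌈35/6⌉ = 6, so 6 is optimal.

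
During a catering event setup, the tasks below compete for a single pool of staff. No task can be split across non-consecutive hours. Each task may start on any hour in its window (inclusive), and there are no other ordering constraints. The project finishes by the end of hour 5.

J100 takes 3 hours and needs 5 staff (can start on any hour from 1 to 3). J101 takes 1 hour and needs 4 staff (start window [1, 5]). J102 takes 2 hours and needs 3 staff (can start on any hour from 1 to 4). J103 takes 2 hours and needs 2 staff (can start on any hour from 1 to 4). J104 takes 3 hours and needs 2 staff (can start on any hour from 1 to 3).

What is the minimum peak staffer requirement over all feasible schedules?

8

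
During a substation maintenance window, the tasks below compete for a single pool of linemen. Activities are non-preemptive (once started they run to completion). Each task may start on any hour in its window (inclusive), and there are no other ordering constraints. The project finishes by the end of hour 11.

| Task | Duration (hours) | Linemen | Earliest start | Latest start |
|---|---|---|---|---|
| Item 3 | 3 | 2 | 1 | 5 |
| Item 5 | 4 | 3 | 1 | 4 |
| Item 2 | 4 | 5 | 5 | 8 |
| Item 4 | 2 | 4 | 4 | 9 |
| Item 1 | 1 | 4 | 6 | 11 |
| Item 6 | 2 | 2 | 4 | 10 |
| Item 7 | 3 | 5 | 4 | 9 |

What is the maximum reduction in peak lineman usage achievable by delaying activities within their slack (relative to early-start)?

Early-start peak: h1:5  h2:5  h3:5  h4:14  h5:16  h6:14  h7:5  h8:5  h9:0  h10:0  h11:0 ⇒ 16.
Leveled (Item 3@1, Item 5@1, Item 2@5, Item 4@4, Item 1@6, Item 6@7, Item 7@9): h1:5  h2:5  h3:5  h4:7  h5:9  h6:9  h7:7  h8:7  h9:5  h10:5  h11:5 ⇒ 9.
Reduction 16 − 9 = 7.

7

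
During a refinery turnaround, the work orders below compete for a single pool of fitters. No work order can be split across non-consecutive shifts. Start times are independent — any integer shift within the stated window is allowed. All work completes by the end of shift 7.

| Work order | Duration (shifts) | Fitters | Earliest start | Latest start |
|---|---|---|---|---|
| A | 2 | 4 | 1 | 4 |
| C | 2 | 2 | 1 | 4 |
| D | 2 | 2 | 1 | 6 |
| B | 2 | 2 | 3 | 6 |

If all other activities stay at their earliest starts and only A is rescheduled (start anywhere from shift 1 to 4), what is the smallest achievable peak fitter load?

A@1: s1:8  s2:8  s3:2  s4:2  s5:0  s6:0  s7:0 → peak 8
A@2: s1:4  s2:8  s3:6  s4:2  s5:0  s6:0  s7:0 → peak 8
A@3: s1:4  s2:4  s3:6  s4:6  s5:0  s6:0  s7:0 → peak 6
A@4: s1:4  s2:4  s3:2  s4:6  s5:4  s6:0  s7:0 → peak 6
Best is A@3, peak 6.

6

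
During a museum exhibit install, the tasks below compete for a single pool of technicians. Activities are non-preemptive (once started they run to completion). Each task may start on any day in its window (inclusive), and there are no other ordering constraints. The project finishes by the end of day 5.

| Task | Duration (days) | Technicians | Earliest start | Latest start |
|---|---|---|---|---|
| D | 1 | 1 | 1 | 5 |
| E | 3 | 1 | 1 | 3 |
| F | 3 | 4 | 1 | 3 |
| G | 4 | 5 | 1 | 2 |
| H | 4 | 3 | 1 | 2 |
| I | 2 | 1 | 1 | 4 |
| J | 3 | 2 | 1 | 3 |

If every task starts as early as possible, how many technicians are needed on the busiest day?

17

Early-start schedule: D@1, E@1, F@1, G@1, H@1, I@1, J@1.
Load per day: day 1: 17, day 2: 16, day 3: 15, day 4: 8, day 5: 0.
Peak is 17.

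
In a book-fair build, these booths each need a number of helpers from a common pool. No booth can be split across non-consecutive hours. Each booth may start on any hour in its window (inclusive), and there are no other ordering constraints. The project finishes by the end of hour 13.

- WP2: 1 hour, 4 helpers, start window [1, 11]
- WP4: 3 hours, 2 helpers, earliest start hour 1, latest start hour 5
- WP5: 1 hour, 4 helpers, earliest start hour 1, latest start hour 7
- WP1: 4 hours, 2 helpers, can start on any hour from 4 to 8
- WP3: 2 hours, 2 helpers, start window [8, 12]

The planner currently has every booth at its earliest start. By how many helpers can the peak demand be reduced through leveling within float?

6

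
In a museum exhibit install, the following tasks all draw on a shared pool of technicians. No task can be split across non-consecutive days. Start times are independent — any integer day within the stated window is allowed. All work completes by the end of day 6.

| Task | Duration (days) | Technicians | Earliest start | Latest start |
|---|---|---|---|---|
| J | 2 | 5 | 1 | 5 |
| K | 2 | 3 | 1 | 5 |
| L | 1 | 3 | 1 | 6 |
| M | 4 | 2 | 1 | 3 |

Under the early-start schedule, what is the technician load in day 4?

2

At early start, day 4 has: M.
Demand: 2 = 2.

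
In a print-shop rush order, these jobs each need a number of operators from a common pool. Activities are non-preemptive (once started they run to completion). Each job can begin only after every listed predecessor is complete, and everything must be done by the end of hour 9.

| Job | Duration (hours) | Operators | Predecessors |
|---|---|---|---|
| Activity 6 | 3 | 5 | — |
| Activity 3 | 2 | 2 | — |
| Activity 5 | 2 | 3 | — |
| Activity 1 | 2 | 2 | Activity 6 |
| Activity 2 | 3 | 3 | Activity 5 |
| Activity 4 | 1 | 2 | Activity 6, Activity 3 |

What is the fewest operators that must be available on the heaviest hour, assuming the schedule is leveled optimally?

5

Early-start (Activity 6@1, Activity 3@1, Activity 5@1, Activity 1@4, Activity 2@3, Activity 4@4) gives peak 10: h1:10  h2:10  h3:8  h4:7  h5:5  h6:0  h7:0  h8:0  h9:0.
Shift Activity 3→4, Activity 5→4, Activity 1→6, Activity 2→6, Activity 4→8.
Schedule Activity 6@1, Activity 3@4, Activity 5@4, Activity 1@6, Activity 2@6, Activity 4@8: h1:5  h2:5  h3:5  h4:5  h5:5  h6:5  h7:5  h8:5  h9:0 — peak 5.
Total operator-hours = 40 over 9 hours ⇒ peak ≥ ⌈40/9⌉ = 5, so 5 is optimal.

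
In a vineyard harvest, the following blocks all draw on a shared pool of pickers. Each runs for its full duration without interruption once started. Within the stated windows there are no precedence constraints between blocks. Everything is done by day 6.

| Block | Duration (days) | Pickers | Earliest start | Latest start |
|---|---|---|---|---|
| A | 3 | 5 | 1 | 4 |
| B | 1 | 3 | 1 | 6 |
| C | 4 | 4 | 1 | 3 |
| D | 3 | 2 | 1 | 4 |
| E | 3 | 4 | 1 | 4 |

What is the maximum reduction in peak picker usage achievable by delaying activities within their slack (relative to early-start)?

Early-start peak: d1:18  d2:15  d3:15  d4:4  d5:0  d6:0 ⇒ 18.
Leveled (A@1, B@1, C@2, D@4, E@4): d1:8  d2:9  d3:9  d4:10  d5:10  d6:6 ⇒ 10.
Reduction 18 − 10 = 8.

8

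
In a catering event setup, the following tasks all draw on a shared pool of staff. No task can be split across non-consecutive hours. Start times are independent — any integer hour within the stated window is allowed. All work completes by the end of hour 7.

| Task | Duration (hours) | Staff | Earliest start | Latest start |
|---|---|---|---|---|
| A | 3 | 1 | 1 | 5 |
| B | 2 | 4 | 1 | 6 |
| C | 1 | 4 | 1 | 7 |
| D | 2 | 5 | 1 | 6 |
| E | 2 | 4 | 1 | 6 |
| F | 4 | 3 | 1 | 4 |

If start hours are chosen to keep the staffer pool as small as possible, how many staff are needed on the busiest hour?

7

Early-start (A@1, B@1, C@1, D@1, E@1, F@1) gives peak 21: h1:21  h2:17  h3:4  h4:3  h5:0  h6:0  h7:0.
Shift B→3, C→5, E→6, F→4.
Schedule A@1, B@3, C@5, D@1, E@6, F@4: h1:6  h2:6  h3:5  h4:7  h5:7  h6:7  h7:7 — peak 7.
Total staffer-hours = 45 over 7 hours ⇒ peak ≥ ⌈45/7⌉ = 7, so 7 is optimal.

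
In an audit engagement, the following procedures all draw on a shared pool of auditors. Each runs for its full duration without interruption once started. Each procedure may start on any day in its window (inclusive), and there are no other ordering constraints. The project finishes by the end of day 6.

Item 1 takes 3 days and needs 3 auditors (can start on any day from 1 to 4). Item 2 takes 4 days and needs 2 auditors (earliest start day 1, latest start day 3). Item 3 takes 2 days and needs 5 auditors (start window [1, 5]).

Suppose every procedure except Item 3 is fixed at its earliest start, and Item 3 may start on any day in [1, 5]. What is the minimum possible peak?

Item 3@1: d1:10  d2:10  d3:5  d4:2  d5:0  d6:0 → peak 10
Item 3@2: d1:5  d2:10  d3:10  d4:2  d5:0  d6:0 → peak 10
Item 3@3: d1:5  d2:5  d3:10  d4:7  d5:0  d6:0 → peak 10
Item 3@4: d1:5  d2:5  d3:5  d4:7  d5:5  d6:0 → peak 7
Item 3@5: d1:5  d2:5  d3:5  d4:2  d5:5  d6:5 → peak 5
Best is Item 3@5, peak 5.

5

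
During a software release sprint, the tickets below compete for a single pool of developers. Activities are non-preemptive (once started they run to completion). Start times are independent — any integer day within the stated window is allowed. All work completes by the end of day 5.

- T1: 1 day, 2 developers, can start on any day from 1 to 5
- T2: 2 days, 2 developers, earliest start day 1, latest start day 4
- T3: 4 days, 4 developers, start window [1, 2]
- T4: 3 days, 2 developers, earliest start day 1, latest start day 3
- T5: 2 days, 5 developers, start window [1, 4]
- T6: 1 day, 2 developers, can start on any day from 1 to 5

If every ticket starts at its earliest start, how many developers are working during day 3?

6

At early start, day 3 has: T3, T4.
Demand: 4 + 2 = 6.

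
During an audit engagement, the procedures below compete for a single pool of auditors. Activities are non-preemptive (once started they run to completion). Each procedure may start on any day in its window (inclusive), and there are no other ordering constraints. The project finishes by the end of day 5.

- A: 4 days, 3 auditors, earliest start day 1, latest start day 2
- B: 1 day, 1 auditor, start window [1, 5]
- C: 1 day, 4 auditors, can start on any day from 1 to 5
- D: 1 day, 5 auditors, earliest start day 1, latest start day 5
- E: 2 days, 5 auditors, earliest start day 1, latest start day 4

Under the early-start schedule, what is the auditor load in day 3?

3

At early start, day 3 has: A.
Demand: 3 = 3.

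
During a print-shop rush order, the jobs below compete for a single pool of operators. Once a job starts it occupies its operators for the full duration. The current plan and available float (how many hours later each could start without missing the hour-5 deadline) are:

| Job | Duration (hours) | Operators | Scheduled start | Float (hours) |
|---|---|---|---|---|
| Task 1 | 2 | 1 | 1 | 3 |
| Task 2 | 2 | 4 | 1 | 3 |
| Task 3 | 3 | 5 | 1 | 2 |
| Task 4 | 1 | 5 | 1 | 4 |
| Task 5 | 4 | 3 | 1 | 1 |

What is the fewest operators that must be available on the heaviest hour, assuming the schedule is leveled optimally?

9

Early-start (Task 1@1, Task 2@1, Task 3@1, Task 4@1, Task 5@1) gives peak 18: h1:18  h2:13  h3:8  h4:3  h5:0.
Shift Task 2→4, Task 4→5.
Schedule Task 1@1, Task 2@4, Task 3@1, Task 4@5, Task 5@1: h1:9  h2:9  h3:8  h4:7  h5:9 — peak 9.
Total operator-hours = 42 over 5 hours ⇒ peak ≥ ⌈42/5⌉ = 9, so 9 is optimal.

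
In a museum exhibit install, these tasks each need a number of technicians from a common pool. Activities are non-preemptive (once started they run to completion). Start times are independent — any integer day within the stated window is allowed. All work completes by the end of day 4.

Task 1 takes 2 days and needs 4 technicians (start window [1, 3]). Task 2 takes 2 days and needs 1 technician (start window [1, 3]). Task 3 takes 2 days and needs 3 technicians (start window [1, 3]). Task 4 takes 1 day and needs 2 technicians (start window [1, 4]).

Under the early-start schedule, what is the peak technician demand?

Early-start schedule: Task 1@1, Task 2@1, Task 3@1, Task 4@1.
Load per day: day 1: 10, day 2: 8, day 3: 0, day 4: 0.
Peak is 10.

10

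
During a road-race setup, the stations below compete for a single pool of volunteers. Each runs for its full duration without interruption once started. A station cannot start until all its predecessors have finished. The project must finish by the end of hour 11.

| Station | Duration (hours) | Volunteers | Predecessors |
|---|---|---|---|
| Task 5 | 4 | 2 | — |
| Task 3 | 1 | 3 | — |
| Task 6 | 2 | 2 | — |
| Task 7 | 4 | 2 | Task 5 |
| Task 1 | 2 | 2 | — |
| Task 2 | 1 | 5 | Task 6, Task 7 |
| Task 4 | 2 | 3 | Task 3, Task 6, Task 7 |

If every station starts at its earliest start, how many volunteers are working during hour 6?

2

At early start, hour 6 has: Task 7.
Demand: 2 = 2.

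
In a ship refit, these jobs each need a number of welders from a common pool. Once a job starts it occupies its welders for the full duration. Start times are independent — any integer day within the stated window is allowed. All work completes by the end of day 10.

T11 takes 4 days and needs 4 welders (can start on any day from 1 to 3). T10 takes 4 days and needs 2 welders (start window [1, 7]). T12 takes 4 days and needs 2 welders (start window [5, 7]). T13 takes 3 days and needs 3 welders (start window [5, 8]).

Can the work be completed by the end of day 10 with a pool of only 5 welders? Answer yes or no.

no

The minimum achievable peak is 6; 5 < 6, so no feasible schedule stays within the cap.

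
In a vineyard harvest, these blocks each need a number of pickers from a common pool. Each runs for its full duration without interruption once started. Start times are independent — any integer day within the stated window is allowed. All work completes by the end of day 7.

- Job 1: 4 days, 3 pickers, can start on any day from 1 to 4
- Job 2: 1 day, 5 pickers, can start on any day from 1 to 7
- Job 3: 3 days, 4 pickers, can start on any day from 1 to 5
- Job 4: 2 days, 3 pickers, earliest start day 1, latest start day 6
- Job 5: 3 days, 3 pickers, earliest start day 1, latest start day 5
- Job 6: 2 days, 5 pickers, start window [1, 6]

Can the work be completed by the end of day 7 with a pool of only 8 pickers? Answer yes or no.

The minimum achievable peak is 9; 8 < 9, so no feasible schedule stays within the cap.

no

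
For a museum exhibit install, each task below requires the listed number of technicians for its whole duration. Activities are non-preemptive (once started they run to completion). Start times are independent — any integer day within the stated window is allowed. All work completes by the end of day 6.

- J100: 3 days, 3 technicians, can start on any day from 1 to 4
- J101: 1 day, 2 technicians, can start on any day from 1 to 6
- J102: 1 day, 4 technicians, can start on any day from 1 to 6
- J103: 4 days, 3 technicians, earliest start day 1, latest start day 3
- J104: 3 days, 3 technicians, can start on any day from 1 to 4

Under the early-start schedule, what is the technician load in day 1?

15

At early start, day 1 has: J100, J101, J102, J103, J104.
Demand: 3 + 2 + 4 + 3 + 3 = 15.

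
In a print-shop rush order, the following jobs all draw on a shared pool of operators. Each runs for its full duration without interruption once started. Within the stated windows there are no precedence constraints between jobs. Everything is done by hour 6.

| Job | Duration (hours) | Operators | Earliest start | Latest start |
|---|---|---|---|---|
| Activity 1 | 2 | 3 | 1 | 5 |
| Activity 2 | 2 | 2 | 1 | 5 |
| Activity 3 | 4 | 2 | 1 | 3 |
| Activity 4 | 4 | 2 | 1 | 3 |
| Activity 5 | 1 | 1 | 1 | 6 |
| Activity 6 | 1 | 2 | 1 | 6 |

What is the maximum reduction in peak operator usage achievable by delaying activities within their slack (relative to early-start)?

6

Early-start peak: h1:12  h2:9  h3:4  h4:4  h5:0  h6:0 ⇒ 12.
Leveled (Activity 1@1, Activity 2@1, Activity 3@3, Activity 4@3, Activity 5@1, Activity 6@3): h1:6  h2:5  h3:6  h4:4  h5:4  h6:4 ⇒ 6.
Reduction 12 − 6 = 6.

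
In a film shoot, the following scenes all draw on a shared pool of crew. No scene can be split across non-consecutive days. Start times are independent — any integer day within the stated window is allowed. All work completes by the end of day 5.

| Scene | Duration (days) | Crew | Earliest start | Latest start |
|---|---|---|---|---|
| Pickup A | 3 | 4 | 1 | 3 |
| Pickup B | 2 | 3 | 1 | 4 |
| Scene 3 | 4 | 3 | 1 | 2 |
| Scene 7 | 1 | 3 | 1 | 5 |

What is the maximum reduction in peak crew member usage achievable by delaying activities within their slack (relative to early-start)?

6

Early-start peak: d1:13  d2:10  d3:7  d4:3  d5:0 ⇒ 13.
Leveled (Pickup A@1, Pickup B@4, Scene 3@1, Scene 7@5): d1:7  d2:7  d3:7  d4:6  d5:6 ⇒ 7.
Reduction 13 − 7 = 6.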